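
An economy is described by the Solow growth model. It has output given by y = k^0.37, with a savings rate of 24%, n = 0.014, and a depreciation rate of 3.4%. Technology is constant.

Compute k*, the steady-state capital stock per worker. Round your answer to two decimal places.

Steady state requires s·f(k) = (n + δ)·k, i.e. s·k^α = (n + δ)·k.
Dividing both sides by k: k^(1−α) = s / (n + δ).
k^0.63 = 0.24 / (0.014 + 0.034) = 0.24 / 0.048 = 5.0000
k* = 5.0000^(1/0.63) ≈ 12.8670

k* = 12.87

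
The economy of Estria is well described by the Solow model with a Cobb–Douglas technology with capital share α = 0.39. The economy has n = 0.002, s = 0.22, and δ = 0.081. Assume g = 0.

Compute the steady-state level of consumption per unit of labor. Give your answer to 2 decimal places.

c* = 1.45

At the steady state, Δk = 0, so s·k^α = (n + δ)·k.
Rearranging, k^(1−α) = s / (n + δ).
k^0.61 = 0.22 / (0.002 + 0.081) = 0.22 / 0.083 = 2.6506
k* = 2.6506^(1/0.61) ≈ 4.9432
y* = (k*)^α = 4.9432^0.39 ≈ 1.8649
c* = (1 − s)·y* = (1 − 0.22) × 1.8649 ≈ 1.4546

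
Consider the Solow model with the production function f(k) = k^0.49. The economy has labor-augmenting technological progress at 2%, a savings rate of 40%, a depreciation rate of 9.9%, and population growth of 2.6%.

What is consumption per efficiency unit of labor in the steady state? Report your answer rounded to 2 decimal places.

c* ≈ 1.59

In steady state, investment equals break-even investment: s·k^α = (n + g + δ)·k.
Rearranging, k^(1−α) = s / (n + g + δ).
k^0.51 = 0.40 / (0.026 + 0.020 + 0.099) = 0.40 / 0.145 = 2.7586
k* = 2.7586^(1/0.51) ≈ 7.3130
y* = (k*)^α = 7.3130^0.49 ≈ 2.6510
c* = (1 − s)·y* = (1 − 0.40) × 2.6510 ≈ 1.5906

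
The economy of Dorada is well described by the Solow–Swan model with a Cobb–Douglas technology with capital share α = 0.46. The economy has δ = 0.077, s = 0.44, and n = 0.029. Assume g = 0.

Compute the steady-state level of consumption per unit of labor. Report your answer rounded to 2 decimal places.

Steady state requires s·f(k) = (n + δ)·k, i.e. s·k^α = (n + δ)·k.
Rearranging, k^(1−α) = s / (n + δ).
k^0.54 = 0.44 / (0.029 + 0.077) = 0.44 / 0.106 = 4.1509
k* = 4.1509^(1/0.54) ≈ 13.9543
y* = (k*)^α = 13.9543^0.46 ≈ 3.3618
c* = (1 − s)·y* = (1 − 0.44) × 3.3618 ≈ 1.8826

c* = 1.88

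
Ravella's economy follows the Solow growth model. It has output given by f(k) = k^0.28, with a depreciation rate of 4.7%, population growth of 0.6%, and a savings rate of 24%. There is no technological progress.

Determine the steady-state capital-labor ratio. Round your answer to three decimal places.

k* ≈ 8.147

Steady state requires s·f(k) = (n + δ)·k, i.e. s·k^α = (n + δ)·k.
Rearranging, k^(1−α) = s / (n + δ).
k^0.72 = 0.24 / (0.006 + 0.047) = 0.24 / 0.053 = 4.5283
k* = 4.5283^(1/0.72) ≈ 8.1474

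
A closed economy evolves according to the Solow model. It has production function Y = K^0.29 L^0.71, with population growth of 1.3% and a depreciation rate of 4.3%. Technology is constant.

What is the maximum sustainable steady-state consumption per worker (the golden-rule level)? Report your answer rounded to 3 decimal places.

c_gold ≈ 1.390

At the golden rule, f'(k) = n + δ, so α·k^(α−1) = n + δ and k_gold = (α/(n + δ))^(1/(1−α)).
k_gold = (0.29/0.056)^(1/0.71) = 5.1786^1.4085 ≈ 10.1384
c_gold = f(k_gold) − (n + δ)·k_gold = 1.9576 − 0.056×10.1384 ≈ 1.3898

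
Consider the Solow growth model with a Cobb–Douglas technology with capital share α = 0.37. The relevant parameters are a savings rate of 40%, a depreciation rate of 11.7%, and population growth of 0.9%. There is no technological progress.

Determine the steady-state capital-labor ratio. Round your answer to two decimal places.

k* = 6.26

Steady state requires s·f(k) = (n + δ)·k, i.e. s·k^α = (n + δ)·k.
Dividing both sides by k: k^(1−α) = s / (n + δ).
k^0.63 = 0.40 / (0.009 + 0.117) = 0.40 / 0.126 = 3.1746
k* = 3.1746^(1/0.63) ≈ 6.2565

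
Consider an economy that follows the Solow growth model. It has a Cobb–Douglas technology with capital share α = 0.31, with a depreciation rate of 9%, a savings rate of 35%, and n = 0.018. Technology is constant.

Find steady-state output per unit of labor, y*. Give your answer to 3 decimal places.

y* ≈ 1.696

At the steady state, Δk = 0, so s·k^α = (n + δ)·k.
Dividing both sides by k: k^(1−α) = s / (n + δ).
k^0.69 = 0.35 / (0.018 + 0.090) = 0.35 / 0.108 = 3.2407
k* = 3.2407^(1/0.69) ≈ 5.4961
y* = (k*)^α = 5.4961^0.31 ≈ 1.6960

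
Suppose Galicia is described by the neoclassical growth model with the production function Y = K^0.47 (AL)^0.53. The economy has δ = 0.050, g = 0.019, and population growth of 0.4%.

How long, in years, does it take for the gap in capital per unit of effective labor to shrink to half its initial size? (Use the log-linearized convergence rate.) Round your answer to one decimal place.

Near the steady state the convergence rate is λ = (1 − α)(n + g + δ).
λ = (1 − 0.47) × 0.073 = 0.53 × 0.073 = 0.03869
Half-life = ln 2 / λ = 0.6931 / 0.03869 ≈ 17.91 years

about 17.9 years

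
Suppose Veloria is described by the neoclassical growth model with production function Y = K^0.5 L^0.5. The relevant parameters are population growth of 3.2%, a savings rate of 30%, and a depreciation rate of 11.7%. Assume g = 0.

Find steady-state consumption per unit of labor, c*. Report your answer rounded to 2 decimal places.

c* = 1.41

At the steady state, Δk = 0, so s·k^α = (n + δ)·k.
Dividing both sides by k: k^(1−α) = s / (n + δ).
k^0.5 = 0.30 / (0.032 + 0.117) = 0.30 / 0.149 = 2.0134
k* = 2.0134^(1/0.5) ≈ 4.0538
y* = (k*)^α = 4.0538^0.5 ≈ 2.0134
c* = (1 − s)·y* = (1 − 0.30) × 2.0134 ≈ 1.4094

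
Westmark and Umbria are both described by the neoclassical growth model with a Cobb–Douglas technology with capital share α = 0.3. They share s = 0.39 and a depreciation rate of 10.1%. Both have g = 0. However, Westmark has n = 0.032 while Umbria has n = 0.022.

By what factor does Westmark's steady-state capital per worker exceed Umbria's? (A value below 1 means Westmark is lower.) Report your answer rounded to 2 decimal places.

Steady-state k* = [s/(n + δ)]^(1/(1−α)), so the ratio is [ (s_W/(n + δ)_W) / (s_U/(n + δ)_U) ]^1.4286.
s_W/(n + δ)_W = 0.39/0.133 = 2.9323; s_U/(n + δ)_U = 0.39/0.123 = 3.1707.
Ratio = (2.9323/3.1707)^1.4286 = 0.9248^1.4286 ≈ 0.8943

ratio ≈ 0.89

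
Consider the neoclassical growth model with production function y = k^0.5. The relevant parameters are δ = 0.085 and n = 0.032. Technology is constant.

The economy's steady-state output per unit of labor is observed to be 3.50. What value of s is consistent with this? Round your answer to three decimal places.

s ≈ 0.410

In steady state, investment equals break-even investment: s·k^α = (n + δ)·k.
Since y* = [s/(n + δ)]^(α/(1−α)), we have s/(n + δ) = (y*)^((1−α)/α) = 3.50^1 = 3.5000.
Therefore s = 3.5000 × (n + δ) = 3.5000 × 0.117 = 0.4095.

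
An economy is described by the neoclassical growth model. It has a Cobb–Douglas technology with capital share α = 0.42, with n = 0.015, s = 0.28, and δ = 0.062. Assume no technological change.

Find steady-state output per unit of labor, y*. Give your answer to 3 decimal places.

y* ≈ 2.547

Steady state requires s·f(k) = (n + δ)·k, i.e. s·k^α = (n + δ)·k.
Rearranging, k^(1−α) = s / (n + δ).
k^0.58 = 0.28 / (0.015 + 0.062) = 0.28 / 0.077 = 3.6364
k* = 3.6364^(1/0.58) ≈ 9.2614
y* = (k*)^α = 9.2614^0.42 ≈ 2.5469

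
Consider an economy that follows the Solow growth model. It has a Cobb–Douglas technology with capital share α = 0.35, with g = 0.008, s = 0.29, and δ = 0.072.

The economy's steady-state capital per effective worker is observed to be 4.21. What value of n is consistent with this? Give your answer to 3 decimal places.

At the steady state, Δk = 0, so s·k^α = (n + g + δ)·k.
So s / (n + g + δ) = (k*)^(1−α) = 4.21^0.65 = 2.5456.
Therefore n + g + δ = s / 2.5456 = 0.29 / 2.5456 = 0.1139, so n = 0.1139 − 0.080 = 0.0339.

n ≈ 0.034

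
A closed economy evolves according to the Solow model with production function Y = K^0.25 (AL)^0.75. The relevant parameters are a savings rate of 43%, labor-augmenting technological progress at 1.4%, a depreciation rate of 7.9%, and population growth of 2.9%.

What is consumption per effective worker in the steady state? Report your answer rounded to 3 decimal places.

In steady state, investment equals break-even investment: s·k^α = (n + g + δ)·k.
Rearranging, k^(1−α) = s / (n + g + δ).
k^0.75 = 0.43 / (0.029 + 0.014 + 0.079) = 0.43 / 0.122 = 3.5246
k* = 3.5246^(1/0.75) ≈ 5.3639
y* = (k*)^α = 5.3639^0.25 ≈ 1.5218
c* = (1 − s)·y* = (1 − 0.43) × 1.5218 ≈ 0.8674

c* ≈ 0.867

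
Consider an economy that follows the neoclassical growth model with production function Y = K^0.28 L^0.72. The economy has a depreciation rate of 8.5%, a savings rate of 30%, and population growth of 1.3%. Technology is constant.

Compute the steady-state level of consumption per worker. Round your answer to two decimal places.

In steady state, investment equals break-even investment: s·k^α = (n + δ)·k.
Rearranging, k^(1−α) = s / (n + δ).
k^0.72 = 0.30 / (0.013 + 0.085) = 0.30 / 0.098 = 3.0612
k* = 3.0612^(1/0.72) ≈ 4.7299
y* = (k*)^α = 4.7299^0.28 ≈ 1.5451
c* = (1 − s)·y* = (1 − 0.30) × 1.5451 ≈ 1.0816

c* ≈ 1.08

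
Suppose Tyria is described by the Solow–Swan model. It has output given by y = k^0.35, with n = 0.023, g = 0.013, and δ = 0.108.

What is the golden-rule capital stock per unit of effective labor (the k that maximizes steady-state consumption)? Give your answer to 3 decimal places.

The golden rule sets f'(k) = n + g + δ, i.e. α·k^(α−1) = n + g + δ.
So k^(1−α) = α / (n + g + δ) = 0.35 / 0.144 = 2.4306.
k_gold = 2.4306^(1/0.65) ≈ 3.9211

k_gold ≈ 3.921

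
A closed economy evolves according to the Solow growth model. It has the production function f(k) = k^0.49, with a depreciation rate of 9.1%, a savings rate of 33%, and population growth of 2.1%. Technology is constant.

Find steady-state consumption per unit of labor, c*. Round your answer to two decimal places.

At the steady state, Δk = 0, so s·k^α = (n + δ)·k.
Dividing both sides by k: k^(1−α) = s / (n + δ).
k^0.51 = 0.33 / (0.021 + 0.091) = 0.33 / 0.112 = 2.9464
k* = 2.9464^(1/0.51) ≈ 8.3211
y* = (k*)^α = 8.3211^0.49 ≈ 2.8242
c* = (1 − s)·y* = (1 − 0.33) × 2.8242 ≈ 1.8922

c* ≈ 1.89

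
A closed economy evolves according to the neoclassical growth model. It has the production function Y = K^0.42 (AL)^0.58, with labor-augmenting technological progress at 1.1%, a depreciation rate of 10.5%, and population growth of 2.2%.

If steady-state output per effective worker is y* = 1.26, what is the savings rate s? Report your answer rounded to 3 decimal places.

s ≈ 0.190

In steady state, investment equals break-even investment: s·k^α = (n + g + δ)·k.
Since y* = [s/(n + g + δ)]^(α/(1−α)), we have s/(n + g + δ) = (y*)^((1−α)/α) = 1.26^1.381 = 1.3760.
Therefore s = 1.3760 × (n + g + δ) = 1.3760 × 0.138 = 0.1899.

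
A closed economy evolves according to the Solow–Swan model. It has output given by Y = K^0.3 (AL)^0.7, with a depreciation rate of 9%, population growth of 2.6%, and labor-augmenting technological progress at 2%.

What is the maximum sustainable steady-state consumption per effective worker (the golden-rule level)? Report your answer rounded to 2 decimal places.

c_gold ≈ 0.98

At the golden rule, f'(k) = n + g + δ, so α·k^(α−1) = n + g + δ and k_gold = (α/(n + g + δ))^(1/(1−α)).
k_gold = (0.3/0.136)^(1/0.7) = 2.2059^1.4286 ≈ 3.0963
c_gold = f(k_gold) − (n + g + δ)·k_gold = 1.4036 − 0.136×3.0963 ≈ 0.9825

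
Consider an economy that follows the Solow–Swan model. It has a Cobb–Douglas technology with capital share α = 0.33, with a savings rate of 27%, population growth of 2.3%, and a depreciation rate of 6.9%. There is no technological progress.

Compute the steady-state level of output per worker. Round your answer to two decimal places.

Steady state requires s·f(k) = (n + δ)·k, i.e. s·k^α = (n + δ)·k.
Dividing both sides by k: k^(1−α) = s / (n + δ).
k^0.67 = 0.27 / (0.023 + 0.069) = 0.27 / 0.092 = 2.9348
k* = 2.9348^(1/0.67) ≈ 4.9874
y* = (k*)^α = 4.9874^0.33 ≈ 1.6994

y* = 1.70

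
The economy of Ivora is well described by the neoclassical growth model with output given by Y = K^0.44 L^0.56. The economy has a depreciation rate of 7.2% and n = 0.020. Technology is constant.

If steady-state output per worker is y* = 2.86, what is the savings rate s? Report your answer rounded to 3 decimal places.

In steady state, investment equals break-even investment: s·k^α = (n + δ)·k.
Since y* = [s/(n + δ)]^(α/(1−α)), we have s/(n + δ) = (y*)^((1−α)/α) = 2.86^1.2727 = 3.8091.
Therefore s = 3.8091 × (n + δ) = 3.8091 × 0.092 = 0.3504.

s ≈ 0.350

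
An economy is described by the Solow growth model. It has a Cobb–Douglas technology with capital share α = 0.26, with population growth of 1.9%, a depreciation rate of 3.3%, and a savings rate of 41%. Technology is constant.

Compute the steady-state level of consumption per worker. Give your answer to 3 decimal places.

At the steady state, Δk = 0, so s·k^α = (n + δ)·k.
Rearranging, k^(1−α) = s / (n + δ).
k^0.74 = 0.41 / (0.019 + 0.033) = 0.41 / 0.052 = 7.8846
k* = 7.8846^(1/0.74) ≈ 16.2879
y* = (k*)^α = 16.2879^0.26 ≈ 2.0658
c* = (1 − s)·y* = (1 − 0.41) × 2.0658 ≈ 1.2188

c* ≈ 1.219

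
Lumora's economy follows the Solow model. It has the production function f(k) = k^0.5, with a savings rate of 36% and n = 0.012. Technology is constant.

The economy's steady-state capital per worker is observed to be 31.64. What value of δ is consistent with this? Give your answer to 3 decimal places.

δ ≈ 0.052

Steady state requires s·f(k) = (n + δ)·k, i.e. s·k^α = (n + δ)·k.
So s / (n + δ) = (k*)^(1−α) = 31.64^0.5 = 5.6249.
Therefore n + δ = s / 5.6249 = 0.36 / 5.6249 = 0.0640, so δ = 0.0640 − 0.012 = 0.0520.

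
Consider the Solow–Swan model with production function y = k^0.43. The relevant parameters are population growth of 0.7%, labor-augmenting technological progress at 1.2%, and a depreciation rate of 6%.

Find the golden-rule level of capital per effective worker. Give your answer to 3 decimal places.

k_gold ≈ 19.541

The golden rule sets f'(k) = n + g + δ, i.e. α·k^(α−1) = n + g + δ.
So k^(1−α) = α / (n + g + δ) = 0.43 / 0.079 = 5.4430.
k_gold = 5.4430^(1/0.57) ≈ 19.5409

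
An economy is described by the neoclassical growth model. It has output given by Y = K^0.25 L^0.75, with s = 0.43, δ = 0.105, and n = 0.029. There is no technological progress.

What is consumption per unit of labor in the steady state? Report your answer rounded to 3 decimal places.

Steady state requires s·f(k) = (n + δ)·k, i.e. s·k^α = (n + δ)·k.
Rearranging, k^(1−α) = s / (n + δ).
k^0.75 = 0.43 / (0.029 + 0.105) = 0.43 / 0.134 = 3.2090
k* = 3.2090^(1/0.75) ≈ 4.7333
y* = (k*)^α = 4.7333^0.25 ≈ 1.4750
c* = (1 − s)·y* = (1 − 0.43) × 1.4750 ≈ 0.8408

c* = 0.841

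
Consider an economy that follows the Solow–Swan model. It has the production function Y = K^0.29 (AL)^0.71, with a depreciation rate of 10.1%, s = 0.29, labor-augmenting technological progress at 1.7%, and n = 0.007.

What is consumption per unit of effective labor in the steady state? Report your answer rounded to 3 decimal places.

c* ≈ 1.001

Steady state requires s·f(k) = (n + g + δ)·k, i.e. s·k^α = (n + g + δ)·k.
Rearranging, k^(1−α) = s / (n + g + δ).
k^0.71 = 0.29 / (0.007 + 0.017 + 0.101) = 0.29 / 0.125 = 2.3200
k* = 2.3200^(1/0.71) ≈ 3.2717
y* = (k*)^α = 3.2717^0.29 ≈ 1.4102
c* = (1 − s)·y* = (1 − 0.29) × 1.4102 ≈ 1.0012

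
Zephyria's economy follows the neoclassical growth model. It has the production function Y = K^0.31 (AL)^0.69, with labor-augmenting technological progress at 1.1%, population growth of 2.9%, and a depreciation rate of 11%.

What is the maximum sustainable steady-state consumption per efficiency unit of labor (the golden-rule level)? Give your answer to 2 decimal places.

At the golden rule, f'(k) = n + g + δ, so α·k^(α−1) = n + g + δ and k_gold = (α/(n + g + δ))^(1/(1−α)).
k_gold = (0.31/0.150)^(1/0.69) = 2.0667^1.4493 ≈ 2.8637
c_gold = f(k_gold) − (n + g + δ)·k_gold = 1.3856 − 0.150×2.8637 ≈ 0.9560

c_gold ≈ 0.96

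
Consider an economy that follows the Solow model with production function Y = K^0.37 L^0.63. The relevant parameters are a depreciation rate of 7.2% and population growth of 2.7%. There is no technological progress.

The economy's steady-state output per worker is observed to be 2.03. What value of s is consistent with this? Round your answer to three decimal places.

At the steady state, Δk = 0, so s·k^α = (n + δ)·k.
Since y* = [s/(n + δ)]^(α/(1−α)), we have s/(n + δ) = (y*)^((1−α)/α) = 2.03^1.7027 = 3.3387.
Therefore s = 3.3387 × (n + δ) = 3.3387 × 0.099 = 0.3305.

s ≈ 0.331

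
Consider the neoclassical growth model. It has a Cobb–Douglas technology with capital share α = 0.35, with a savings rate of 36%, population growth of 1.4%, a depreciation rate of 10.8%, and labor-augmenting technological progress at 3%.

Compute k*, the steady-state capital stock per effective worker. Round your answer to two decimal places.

k* ≈ 3.77

In steady state, investment equals break-even investment: s·k^α = (n + g + δ)·k.
Dividing both sides by k: k^(1−α) = s / (n + g + δ).
k^0.65 = 0.36 / (0.014 + 0.030 + 0.108) = 0.36 / 0.152 = 2.3684
k* = 2.3684^(1/0.65) ≈ 3.7678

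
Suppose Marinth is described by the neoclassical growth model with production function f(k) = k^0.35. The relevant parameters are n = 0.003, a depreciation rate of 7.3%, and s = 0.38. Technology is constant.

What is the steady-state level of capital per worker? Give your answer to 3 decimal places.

k* = 11.894

Steady state requires s·f(k) = (n + δ)·k, i.e. s·k^α = (n + δ)·k.
Dividing both sides by k: k^(1−α) = s / (n + δ).
k^0.65 = 0.38 / (0.003 + 0.073) = 0.38 / 0.076 = 5.0000
k* = 5.0000^(1/0.65) ≈ 11.8943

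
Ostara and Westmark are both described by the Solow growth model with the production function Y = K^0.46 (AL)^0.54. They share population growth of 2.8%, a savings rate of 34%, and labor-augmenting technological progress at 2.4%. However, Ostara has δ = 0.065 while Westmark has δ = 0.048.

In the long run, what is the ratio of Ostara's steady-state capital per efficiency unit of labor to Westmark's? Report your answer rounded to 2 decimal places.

Steady-state k* = [s/(n + g + δ)]^(1/(1−α)), so the ratio is [ (s_O/(n + g + δ)_O) / (s_W/(n + g + δ)_W) ]^1.8519.
s_O/(n + g + δ)_O = 0.34/0.117 = 2.9060; s_W/(n + g + δ)_W = 0.34/0.100 = 3.4000.
Ratio = (2.9060/3.4000)^1.8519 = 0.8547^1.8519 ≈ 0.7477

k*_O / k*_W ≈ 0.75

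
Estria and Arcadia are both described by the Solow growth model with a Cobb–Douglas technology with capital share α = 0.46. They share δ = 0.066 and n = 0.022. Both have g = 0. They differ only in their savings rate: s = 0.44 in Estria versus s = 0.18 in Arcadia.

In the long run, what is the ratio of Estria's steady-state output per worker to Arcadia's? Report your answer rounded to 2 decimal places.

Steady-state y* = [s/(n + δ)]^(α/(1−α)), so the ratio is [ (s_E/(n + δ)_E) / (s_A/(n + δ)_A) ]^0.8519.
s_E/(n + δ)_E = 0.44/0.088 = 5.0000; s_A/(n + δ)_A = 0.18/0.088 = 2.0455.
Ratio = (5.0000/2.0455)^0.8519 = 2.4444^0.8519 ≈ 2.1413

y*_E / y*_A ≈ 2.14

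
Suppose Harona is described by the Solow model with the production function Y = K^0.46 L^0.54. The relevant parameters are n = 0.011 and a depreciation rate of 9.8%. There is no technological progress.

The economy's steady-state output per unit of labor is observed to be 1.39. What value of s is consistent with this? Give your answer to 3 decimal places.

In steady state, investment equals break-even investment: s·k^α = (n + δ)·k.
Since y* = [s/(n + δ)]^(α/(1−α)), we have s/(n + δ) = (y*)^((1−α)/α) = 1.39^1.1739 = 1.4719.
Therefore s = 1.4719 × (n + δ) = 1.4719 × 0.109 = 0.1604.

s ≈ 0.160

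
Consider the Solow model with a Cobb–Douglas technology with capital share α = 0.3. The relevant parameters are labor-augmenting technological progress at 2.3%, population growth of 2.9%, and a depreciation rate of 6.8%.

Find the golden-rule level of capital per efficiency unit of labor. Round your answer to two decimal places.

k_gold ≈ 3.70

The golden rule sets f'(k) = n + g + δ, i.e. α·k^(α−1) = n + g + δ.
So k^(1−α) = α / (n + g + δ) = 0.3 / 0.120 = 2.5000.
k_gold = 2.5000^(1/0.7) ≈ 3.7024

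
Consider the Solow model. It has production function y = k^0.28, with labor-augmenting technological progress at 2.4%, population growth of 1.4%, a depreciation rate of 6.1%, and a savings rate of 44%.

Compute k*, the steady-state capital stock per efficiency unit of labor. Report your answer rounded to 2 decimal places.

At the steady state, Δk = 0, so s·k^α = (n + g + δ)·k.
Rearranging, k^(1−α) = s / (n + g + δ).
k^0.72 = 0.44 / (0.014 + 0.024 + 0.061) = 0.44 / 0.099 = 4.4444
k* = 4.4444^(1/0.72) ≈ 7.9385

k* = 7.94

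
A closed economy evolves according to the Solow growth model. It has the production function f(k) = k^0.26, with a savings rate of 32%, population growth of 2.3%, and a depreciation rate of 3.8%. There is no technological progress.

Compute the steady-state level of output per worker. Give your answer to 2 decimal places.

y* ≈ 1.79

In steady state, investment equals break-even investment: s·k^α = (n + δ)·k.
Rearranging, k^(1−α) = s / (n + δ).
k^0.74 = 0.32 / (0.023 + 0.038) = 0.32 / 0.061 = 5.2459
k* = 5.2459^(1/0.74) ≈ 9.3914
y* = (k*)^α = 9.3914^0.26 ≈ 1.7902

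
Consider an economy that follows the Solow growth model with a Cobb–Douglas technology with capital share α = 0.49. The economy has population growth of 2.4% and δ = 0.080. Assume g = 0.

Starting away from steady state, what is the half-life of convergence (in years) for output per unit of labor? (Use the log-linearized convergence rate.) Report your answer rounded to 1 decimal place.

half-life ≈ 13.1 years

Near the steady state the convergence rate is λ = (1 − α)(n + δ).
λ = (1 − 0.49) × 0.104 = 0.51 × 0.104 = 0.05304
Half-life = ln 2 / λ = 0.6931 / 0.05304 ≈ 13.07 years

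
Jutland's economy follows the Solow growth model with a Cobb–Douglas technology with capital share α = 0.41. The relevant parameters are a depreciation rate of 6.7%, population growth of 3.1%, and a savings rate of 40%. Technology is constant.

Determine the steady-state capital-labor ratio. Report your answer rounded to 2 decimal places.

At the steady state, Δk = 0, so s·k^α = (n + δ)·k.
Dividing both sides by k: k^(1−α) = s / (n + δ).
k^0.59 = 0.40 / (0.031 + 0.067) = 0.40 / 0.098 = 4.0816
k* = 4.0816^(1/0.59) ≈ 10.8469

k* ≈ 10.85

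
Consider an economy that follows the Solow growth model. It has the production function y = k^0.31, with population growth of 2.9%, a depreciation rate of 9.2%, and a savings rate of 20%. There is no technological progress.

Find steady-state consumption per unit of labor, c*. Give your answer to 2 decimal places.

In steady state, investment equals break-even investment: s·k^α = (n + δ)·k.
Dividing both sides by k: k^(1−α) = s / (n + δ).
k^0.69 = 0.20 / (0.029 + 0.092) = 0.20 / 0.121 = 1.6529
k* = 1.6529^(1/0.69) ≈ 2.0716
y* = (k*)^α = 2.0716^0.31 ≈ 1.2533
c* = (1 − s)·y* = (1 − 0.20) × 1.2533 ≈ 1.0026

c* = 1.00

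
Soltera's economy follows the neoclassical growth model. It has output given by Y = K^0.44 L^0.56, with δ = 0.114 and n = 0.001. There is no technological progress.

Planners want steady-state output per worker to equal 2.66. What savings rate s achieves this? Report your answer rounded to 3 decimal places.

In steady state, investment equals break-even investment: s·k^α = (n + δ)·k.
Since y* = [s/(n + δ)]^(α/(1−α)), we have s/(n + δ) = (y*)^((1−α)/α) = 2.66^1.2727 = 3.4733.
Therefore s = 3.4733 × (n + δ) = 3.4733 × 0.115 = 0.3994.

s ≈ 0.399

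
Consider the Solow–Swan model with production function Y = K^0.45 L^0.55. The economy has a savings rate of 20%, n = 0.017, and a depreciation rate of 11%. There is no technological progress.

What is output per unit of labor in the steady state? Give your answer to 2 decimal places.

At the steady state, Δk = 0, so s·k^α = (n + δ)·k.
Dividing both sides by k: k^(1−α) = s / (n + δ).
k^0.55 = 0.20 / (0.017 + 0.110) = 0.20 / 0.127 = 1.5748
k* = 1.5748^(1/0.55) ≈ 2.2835
y* = (k*)^α = 2.2835^0.45 ≈ 1.4500

y* ≈ 1.45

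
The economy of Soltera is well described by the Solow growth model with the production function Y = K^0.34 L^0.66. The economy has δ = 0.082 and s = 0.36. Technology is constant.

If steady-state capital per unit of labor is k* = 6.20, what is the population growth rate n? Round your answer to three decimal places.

n ≈ 0.026

Steady state requires s·f(k) = (n + δ)·k, i.e. s·k^α = (n + δ)·k.
So s / (n + δ) = (k*)^(1−α) = 6.20^0.66 = 3.3341.
Therefore n + δ = s / 3.3341 = 0.36 / 3.3341 = 0.1080, so n = 0.1080 − 0.082 = 0.0260.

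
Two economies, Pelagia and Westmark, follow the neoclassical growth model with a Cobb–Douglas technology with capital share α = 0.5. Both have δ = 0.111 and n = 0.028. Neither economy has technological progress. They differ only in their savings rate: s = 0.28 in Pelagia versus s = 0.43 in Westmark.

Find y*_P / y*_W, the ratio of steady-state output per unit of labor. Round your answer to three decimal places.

y*_P / y*_W ≈ 0.651

Steady-state y* = [s/(n + δ)]^(α/(1−α)), so the ratio is [ (s_P/(n + δ)_P) / (s_W/(n + δ)_W) ]^1.
s_P/(n + δ)_P = 0.28/0.139 = 2.0144; s_W/(n + δ)_W = 0.43/0.139 = 3.0935.
Ratio = (2.0144/3.0935)^1 = 0.6512^1 ≈ 0.6512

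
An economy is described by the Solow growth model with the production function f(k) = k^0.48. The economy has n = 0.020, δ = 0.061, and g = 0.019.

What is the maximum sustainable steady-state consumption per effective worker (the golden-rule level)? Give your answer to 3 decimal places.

c_gold ≈ 2.212

At the golden rule, f'(k) = n + g + δ, so α·k^(α−1) = n + g + δ and k_gold = (α/(n + g + δ))^(1/(1−α)).
k_gold = (0.48/0.100)^(1/0.52) = 4.8000^1.9231 ≈ 20.4218
c_gold = f(k_gold) − (n + g + δ)·k_gold = 4.2545 − 0.100×20.4218 ≈ 2.2123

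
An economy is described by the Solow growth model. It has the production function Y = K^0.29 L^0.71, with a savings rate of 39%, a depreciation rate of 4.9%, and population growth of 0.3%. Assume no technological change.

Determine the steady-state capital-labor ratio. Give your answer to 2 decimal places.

k* = 17.08

At the steady state, Δk = 0, so s·k^α = (n + δ)·k.
Dividing both sides by k: k^(1−α) = s / (n + δ).
k^0.71 = 0.39 / (0.003 + 0.049) = 0.39 / 0.052 = 7.5000
k* = 7.5000^(1/0.71) ≈ 17.0797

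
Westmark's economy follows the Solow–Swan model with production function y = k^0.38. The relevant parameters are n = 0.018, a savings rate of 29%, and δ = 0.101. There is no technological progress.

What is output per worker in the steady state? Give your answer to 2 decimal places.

y* = 1.73

At the steady state, Δk = 0, so s·k^α = (n + δ)·k.
Dividing both sides by k: k^(1−α) = s / (n + δ).
k^0.62 = 0.29 / (0.018 + 0.101) = 0.29 / 0.119 = 2.4370
k* = 2.4370^(1/0.62) ≈ 4.2069
y* = (k*)^α = 4.2069^0.38 ≈ 1.7263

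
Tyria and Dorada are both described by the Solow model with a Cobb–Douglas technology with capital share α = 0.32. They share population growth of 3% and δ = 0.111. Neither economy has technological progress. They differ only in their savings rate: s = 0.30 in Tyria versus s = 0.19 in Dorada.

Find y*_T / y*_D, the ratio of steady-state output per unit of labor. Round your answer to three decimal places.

y*_T / y*_D ≈ 1.240

Steady-state y* = [s/(n + δ)]^(α/(1−α)), so the ratio is [ (s_T/(n + δ)_T) / (s_D/(n + δ)_D) ]^0.4706.
s_T/(n + δ)_T = 0.30/0.141 = 2.1277; s_D/(n + δ)_D = 0.19/0.141 = 1.3475.
Ratio = (2.1277/1.3475)^0.4706 = 1.5790^0.4706 ≈ 1.2398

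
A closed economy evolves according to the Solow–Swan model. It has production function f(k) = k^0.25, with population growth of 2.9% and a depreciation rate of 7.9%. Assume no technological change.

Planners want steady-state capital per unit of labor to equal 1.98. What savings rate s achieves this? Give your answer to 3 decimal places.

At the steady state, Δk = 0, so s·k^α = (n + δ)·k.
So s / (n + δ) = (k*)^(1−α) = 1.98^0.75 = 1.6692.
Therefore s = 1.6692 × (n + δ) = 1.6692 × 0.108 = 0.1803.

s ≈ 0.180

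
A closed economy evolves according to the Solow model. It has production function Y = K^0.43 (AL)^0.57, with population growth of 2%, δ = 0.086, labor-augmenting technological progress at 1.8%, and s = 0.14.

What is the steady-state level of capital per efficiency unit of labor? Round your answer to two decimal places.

At the steady state, Δk = 0, so s·k^α = (n + g + δ)·k.
Rearranging, k^(1−α) = s / (n + g + δ).
k^0.57 = 0.14 / (0.020 + 0.018 + 0.086) = 0.14 / 0.124 = 1.1290
k* = 1.1290^(1/0.57) ≈ 1.2372

k* ≈ 1.24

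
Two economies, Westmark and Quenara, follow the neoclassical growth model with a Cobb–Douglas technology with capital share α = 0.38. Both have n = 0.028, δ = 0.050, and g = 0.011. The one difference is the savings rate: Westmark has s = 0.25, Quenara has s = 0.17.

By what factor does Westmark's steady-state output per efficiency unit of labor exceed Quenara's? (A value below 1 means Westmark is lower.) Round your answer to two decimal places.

Steady-state y* = [s/(n + g + δ)]^(α/(1−α)), so the ratio is [ (s_W/(n + g + δ)_W) / (s_Q/(n + g + δ)_Q) ]^0.6129.
s_W/(n + g + δ)_W = 0.25/0.089 = 2.8090; s_Q/(n + g + δ)_Q = 0.17/0.089 = 1.9101.
Ratio = (2.8090/1.9101)^0.6129 = 1.4706^0.6129 ≈ 1.2667

y*_W / y*_Q ≈ 1.27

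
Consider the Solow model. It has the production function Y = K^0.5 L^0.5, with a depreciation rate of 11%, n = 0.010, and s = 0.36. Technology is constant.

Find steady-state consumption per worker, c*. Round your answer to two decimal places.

At the steady state, Δk = 0, so s·k^α = (n + δ)·k.
Dividing both sides by k: k^(1−α) = s / (n + δ).
k^0.5 = 0.36 / (0.010 + 0.110) = 0.36 / 0.120 = 3.0000
k* = 3.0000^(1/0.5) ≈ 9.0000
y* = (k*)^α = 9.0000^0.5 ≈ 3.0000
c* = (1 − s)·y* = (1 − 0.36) × 3.0000 ≈ 1.9200

c* = 1.92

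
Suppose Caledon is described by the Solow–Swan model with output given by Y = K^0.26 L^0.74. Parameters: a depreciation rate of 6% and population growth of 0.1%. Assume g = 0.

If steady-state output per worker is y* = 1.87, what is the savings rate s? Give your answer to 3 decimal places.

Steady state requires s·f(k) = (n + δ)·k, i.e. s·k^α = (n + δ)·k.
Since y* = [s/(n + δ)]^(α/(1−α)), we have s/(n + δ) = (y*)^((1−α)/α) = 1.87^2.8462 = 5.9390.
Therefore s = 5.9390 × (n + δ) = 5.9390 × 0.061 = 0.3623.

s ≈ 0.362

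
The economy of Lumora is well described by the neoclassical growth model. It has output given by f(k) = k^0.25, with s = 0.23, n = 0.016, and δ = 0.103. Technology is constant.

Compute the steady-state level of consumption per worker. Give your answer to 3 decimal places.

Steady state requires s·f(k) = (n + δ)·k, i.e. s·k^α = (n + δ)·k.
Rearranging, k^(1−α) = s / (n + δ).
k^0.75 = 0.23 / (0.016 + 0.103) = 0.23 / 0.119 = 1.9328
k* = 1.9328^(1/0.75) ≈ 2.4076
y* = (k*)^α = 2.4076^0.25 ≈ 1.2457
c* = (1 − s)·y* = (1 − 0.23) × 1.2457 ≈ 0.9592

c* ≈ 0.959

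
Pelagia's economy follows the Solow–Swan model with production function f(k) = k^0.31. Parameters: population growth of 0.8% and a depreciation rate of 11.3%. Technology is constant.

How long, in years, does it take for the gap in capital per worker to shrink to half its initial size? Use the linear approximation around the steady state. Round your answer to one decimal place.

about 8.3 years

Near the steady state the convergence rate is λ = (1 − α)(n + δ).
λ = (1 − 0.31) × 0.121 = 0.69 × 0.121 = 0.08349
Half-life = ln 2 / λ = 0.6931 / 0.08349 ≈ 8.30 years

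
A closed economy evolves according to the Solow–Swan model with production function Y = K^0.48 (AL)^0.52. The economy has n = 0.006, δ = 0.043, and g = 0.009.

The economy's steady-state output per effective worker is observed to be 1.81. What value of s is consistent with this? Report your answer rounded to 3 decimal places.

Steady state requires s·f(k) = (n + g + δ)·k, i.e. s·k^α = (n + g + δ)·k.
Since y* = [s/(n + g + δ)]^(α/(1−α)), we have s/(n + g + δ) = (y*)^((1−α)/α) = 1.81^1.0833 = 1.9017.
Therefore s = 1.9017 × (n + g + δ) = 1.9017 × 0.058 = 0.1103.

s ≈ 0.110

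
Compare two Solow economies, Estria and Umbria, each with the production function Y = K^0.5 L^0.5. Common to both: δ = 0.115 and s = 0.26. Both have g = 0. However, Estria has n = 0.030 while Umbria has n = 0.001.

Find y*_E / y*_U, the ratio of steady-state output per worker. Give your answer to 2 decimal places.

ratio ≈ 0.80

Steady-state y* = [s/(n + δ)]^(α/(1−α)), so the ratio is [ (s_E/(n + δ)_E) / (s_U/(n + δ)_U) ]^1.
s_E/(n + δ)_E = 0.26/0.145 = 1.7931; s_U/(n + δ)_U = 0.26/0.116 = 2.2414.
Ratio = (1.7931/2.2414)^1 = 0.8000^1 ≈ 0.8000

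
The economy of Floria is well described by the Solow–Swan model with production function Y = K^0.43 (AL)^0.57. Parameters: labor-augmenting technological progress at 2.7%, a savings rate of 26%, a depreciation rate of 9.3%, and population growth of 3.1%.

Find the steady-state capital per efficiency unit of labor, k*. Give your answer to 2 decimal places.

At the steady state, Δk = 0, so s·k^α = (n + g + δ)·k.
Rearranging, k^(1−α) = s / (n + g + δ).
k^0.57 = 0.26 / (0.031 + 0.027 + 0.093) = 0.26 / 0.151 = 1.7219
k* = 1.7219^(1/0.57) ≈ 2.5945

k* = 2.59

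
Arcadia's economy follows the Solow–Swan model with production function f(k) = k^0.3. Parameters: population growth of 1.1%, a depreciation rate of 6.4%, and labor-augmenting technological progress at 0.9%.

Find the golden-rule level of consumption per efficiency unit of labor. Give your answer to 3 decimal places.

c_gold ≈ 1.208

At the golden rule, f'(k) = n + g + δ, so α·k^(α−1) = n + g + δ and k_gold = (α/(n + g + δ))^(1/(1−α)).
k_gold = (0.3/0.084)^(1/0.7) = 3.5714^1.4286 ≈ 6.1629
c_gold = f(k_gold) − (n + g + δ)·k_gold = 1.7256 − 0.084×6.1629 ≈ 1.2079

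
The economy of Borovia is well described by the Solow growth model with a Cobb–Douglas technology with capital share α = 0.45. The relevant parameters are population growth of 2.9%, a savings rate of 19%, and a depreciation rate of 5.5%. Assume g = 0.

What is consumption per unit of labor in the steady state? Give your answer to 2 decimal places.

In steady state, investment equals break-even investment: s·k^α = (n + δ)·k.
Rearranging, k^(1−α) = s / (n + δ).
k^0.55 = 0.19 / (0.029 + 0.055) = 0.19 / 0.084 = 2.2619
k* = 2.2619^(1/0.55) ≈ 4.4106
y* = (k*)^α = 4.4106^0.45 ≈ 1.9500
c* = (1 − s)·y* = (1 − 0.19) × 1.9500 ≈ 1.5795

c* = 1.58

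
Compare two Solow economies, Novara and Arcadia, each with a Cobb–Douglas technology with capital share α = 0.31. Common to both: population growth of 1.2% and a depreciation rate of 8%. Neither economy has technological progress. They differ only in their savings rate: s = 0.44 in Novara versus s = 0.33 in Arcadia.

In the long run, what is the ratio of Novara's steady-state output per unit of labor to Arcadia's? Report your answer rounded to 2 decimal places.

Steady-state y* = [s/(n + δ)]^(α/(1−α)), so the ratio is [ (s_N/(n + δ)_N) / (s_A/(n + δ)_A) ]^0.4493.
s_N/(n + δ)_N = 0.44/0.092 = 4.7826; s_A/(n + δ)_A = 0.33/0.092 = 3.5870.
Ratio = (4.7826/3.5870)^0.4493 = 1.3333^0.4493 ≈ 1.1380

y*_N / y*_A ≈ 1.14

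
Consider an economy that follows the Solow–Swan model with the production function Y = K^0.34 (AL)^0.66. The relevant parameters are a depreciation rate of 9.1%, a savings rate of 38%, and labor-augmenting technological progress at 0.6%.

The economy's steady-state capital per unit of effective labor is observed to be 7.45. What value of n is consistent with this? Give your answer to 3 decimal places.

n ≈ 0.004

In steady state, investment equals break-even investment: s·k^α = (n + g + δ)·k.
So s / (n + g + δ) = (k*)^(1−α) = 7.45^0.66 = 3.7638.
Therefore n + g + δ = s / 3.7638 = 0.38 / 3.7638 = 0.1010, so n = 0.1010 − 0.097 = 0.0040.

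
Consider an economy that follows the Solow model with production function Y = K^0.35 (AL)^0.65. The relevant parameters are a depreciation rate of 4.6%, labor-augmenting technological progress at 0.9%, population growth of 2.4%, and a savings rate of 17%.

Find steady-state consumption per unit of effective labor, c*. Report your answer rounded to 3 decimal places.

At the steady state, Δk = 0, so s·k^α = (n + g + δ)·k.
Rearranging, k^(1−α) = s / (n + g + δ).
k^0.65 = 0.17 / (0.024 + 0.009 + 0.046) = 0.17 / 0.079 = 2.1519
k* = 2.1519^(1/0.65) ≈ 3.2511
y* = (k*)^α = 3.2511^0.35 ≈ 1.5108
c* = (1 − s)·y* = (1 − 0.17) × 1.5108 ≈ 1.2540

c* ≈ 1.254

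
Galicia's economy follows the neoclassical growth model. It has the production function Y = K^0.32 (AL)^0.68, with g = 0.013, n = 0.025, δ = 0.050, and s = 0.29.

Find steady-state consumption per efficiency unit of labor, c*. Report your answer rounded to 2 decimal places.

c* ≈ 1.24

In steady state, investment equals break-even investment: s·k^α = (n + g + δ)·k.
Dividing both sides by k: k^(1−α) = s / (n + g + δ).
k^0.68 = 0.29 / (0.025 + 0.013 + 0.050) = 0.29 / 0.088 = 3.2955
k* = 3.2955^(1/0.68) ≈ 5.7763
y* = (k*)^α = 5.7763^0.32 ≈ 1.7528
c* = (1 − s)·y* = (1 − 0.29) × 1.7528 ≈ 1.2445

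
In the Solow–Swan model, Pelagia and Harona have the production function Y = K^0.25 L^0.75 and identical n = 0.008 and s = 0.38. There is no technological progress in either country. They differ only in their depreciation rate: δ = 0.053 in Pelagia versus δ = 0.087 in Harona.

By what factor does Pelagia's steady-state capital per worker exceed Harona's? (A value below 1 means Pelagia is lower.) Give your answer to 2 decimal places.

Steady-state k* = [s/(n + δ)]^(1/(1−α)), so the ratio is [ (s_P/(n + δ)_P) / (s_H/(n + δ)_H) ]^1.3333.
s_P/(n + δ)_P = 0.38/0.061 = 6.2295; s_H/(n + δ)_H = 0.38/0.095 = 4.0000.
Ratio = (6.2295/4.0000)^1.3333 = 1.5574^1.3333 ≈ 1.8052

ratio ≈ 1.81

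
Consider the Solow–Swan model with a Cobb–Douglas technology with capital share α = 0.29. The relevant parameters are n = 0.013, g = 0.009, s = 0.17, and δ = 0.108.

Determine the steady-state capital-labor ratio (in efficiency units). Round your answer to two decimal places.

At the steady state, Δk = 0, so s·k^α = (n + g + δ)·k.
Dividing both sides by k: k^(1−α) = s / (n + g + δ).
k^0.71 = 0.17 / (0.013 + 0.009 + 0.108) = 0.17 / 0.130 = 1.3077
k* = 1.3077^(1/0.71) ≈ 1.4591

k* = 1.46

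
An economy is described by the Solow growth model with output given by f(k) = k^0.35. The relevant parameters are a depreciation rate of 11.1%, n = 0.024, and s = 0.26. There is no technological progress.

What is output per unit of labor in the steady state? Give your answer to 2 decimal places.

At the steady state, Δk = 0, so s·k^α = (n + δ)·k.
Rearranging, k^(1−α) = s / (n + δ).
k^0.65 = 0.26 / (0.024 + 0.111) = 0.26 / 0.135 = 1.9259
k* = 1.9259^(1/0.65) ≈ 2.7409
y* = (k*)^α = 2.7409^0.35 ≈ 1.4232

y* = 1.42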